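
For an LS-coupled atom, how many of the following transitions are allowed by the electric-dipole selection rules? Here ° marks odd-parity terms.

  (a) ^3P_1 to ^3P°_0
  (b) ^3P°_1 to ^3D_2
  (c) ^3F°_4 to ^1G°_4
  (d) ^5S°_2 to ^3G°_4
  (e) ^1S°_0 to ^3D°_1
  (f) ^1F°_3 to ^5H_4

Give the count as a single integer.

2

(a) allowed
(b) allowed
(c) forbidden (parity, ΔS fail)
(d) forbidden (parity, ΔS, ΔL, ΔJ fail)
(e) forbidden (parity, ΔS, ΔL fail)
(f) forbidden (ΔS, ΔL fail)
Total allowed: 2 of 6.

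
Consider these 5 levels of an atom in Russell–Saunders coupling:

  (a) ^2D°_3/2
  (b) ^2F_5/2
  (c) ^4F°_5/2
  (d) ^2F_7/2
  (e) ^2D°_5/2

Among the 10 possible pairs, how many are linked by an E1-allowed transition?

3

(a)–(b): allowed.
(a)–(c): forbidden (parity, ΔS).
(a)–(d): forbidden (ΔJ).
(a)–(e): forbidden (parity).
(b)–(c): forbidden (ΔS).
(b)–(d): forbidden (parity).
(b)–(e): allowed.
(c)–(d): forbidden (ΔS).
(c)–(e): forbidden (parity, ΔS).
(d)–(e): allowed.
Allowed pairs: 3 of 10.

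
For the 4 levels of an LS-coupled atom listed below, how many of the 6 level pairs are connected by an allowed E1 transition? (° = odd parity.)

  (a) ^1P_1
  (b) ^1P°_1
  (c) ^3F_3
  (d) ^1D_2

(a)–(b): allowed.
(a)–(c): forbidden (parity, ΔS, ΔL, ΔJ).
(a)–(d): forbidden (parity).
(b)–(c): forbidden (ΔS, ΔL, ΔJ).
(b)–(d): allowed.
(c)–(d): forbidden (parity, ΔS).
Allowed pairs: 2 of 6.

2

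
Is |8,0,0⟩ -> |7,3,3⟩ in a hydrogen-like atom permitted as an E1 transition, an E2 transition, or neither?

neither

Δl = 3 − 0 = +3; l_i + l_f = 3.
Δm_l = +3.
E1 (Δl = ±1, |Δm_l| ≤ 1): not satisfied.
E2 (Δl = 0,±2, l_i+l_f ≥ 2, |Δm_l| ≤ 2): not satisfied.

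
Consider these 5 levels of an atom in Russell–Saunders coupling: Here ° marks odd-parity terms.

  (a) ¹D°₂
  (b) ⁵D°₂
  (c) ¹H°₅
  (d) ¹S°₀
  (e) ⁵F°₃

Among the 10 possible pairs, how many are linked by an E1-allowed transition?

(a)–(b): forbidden (parity, ΔS).
(a)–(c): forbidden (parity, ΔL, ΔJ).
(a)–(d): forbidden (parity, ΔL, ΔJ).
(a)–(e): forbidden (parity, ΔS).
(b)–(c): forbidden (parity, ΔS, ΔL, ΔJ).
(b)–(d): forbidden (parity, ΔS, ΔL, ΔJ).
(b)–(e): forbidden (parity).
(c)–(d): forbidden (parity, ΔL, ΔJ).
(c)–(e): forbidden (parity, ΔS, ΔL, ΔJ).
(d)–(e): forbidden (parity, ΔS, ΔL, ΔJ).
Allowed pairs: 0 of 10.

0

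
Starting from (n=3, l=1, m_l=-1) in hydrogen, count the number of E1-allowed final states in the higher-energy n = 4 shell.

E1 requires Δl = ±1, so l_f ∈ {0, 2}; with 0 ≤ l_f ≤ n_f−1 = 3, the allowed l_f values are {0, 2}.
For l_f = 0: m_f ∈ {m_i−1, m_i, m_i+1} ∩ [−0, 0] = {0} → 1 state.
For l_f = 2: m_f ∈ {m_i−1, m_i, m_i+1} ∩ [−2, 2] = {-2, -1, 0} → 3 states.
Total: 4.

4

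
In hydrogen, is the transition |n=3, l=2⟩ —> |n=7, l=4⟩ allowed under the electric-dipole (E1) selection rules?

forbidden

l: 2 → 4 (Δl = +2). Δl = ±1 fails.
The transition is electric-dipole forbidden.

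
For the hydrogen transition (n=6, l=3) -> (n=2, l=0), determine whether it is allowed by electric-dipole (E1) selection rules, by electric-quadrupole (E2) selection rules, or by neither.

neither

Δl = 0 − 3 = -3; l_i + l_f = 3.
E1 (Δl = ±1): not satisfied.
E2 (Δl = 0,±2, l_i+l_f ≥ 2): not satisfied.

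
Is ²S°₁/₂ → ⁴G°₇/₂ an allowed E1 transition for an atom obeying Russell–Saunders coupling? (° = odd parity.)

Initial level: S=1/2, L=0, J=1/2, parity odd. Final level: S=3/2, L=4, J=7/2, parity odd.
Parity must change: odd → odd — ✗.
ΔS = 0: S: 1/2 → 3/2 — ✗.
ΔL = 0, ±1 (not L=0↔0): L: 0 → 4, ΔL = +4 — ✗.
ΔJ = 0, ±1 (not J=0↔0): J: 1/2 → 7/2, ΔJ = +3 — ✗.
Rule(s) violated: parity, ΔS, ΔL, ΔJ.

forbidden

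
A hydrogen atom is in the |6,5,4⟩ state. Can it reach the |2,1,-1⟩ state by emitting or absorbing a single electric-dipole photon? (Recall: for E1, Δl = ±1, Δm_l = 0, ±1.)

Initial l = 5, final l = 1, so Δl = -4. E1 requires Δl = ±1: violated.
Δm_l = -1 − (4) = -5. E1 requires Δm_l = 0, ±1: violated.
The transition is electric-dipole forbidden.

forbidden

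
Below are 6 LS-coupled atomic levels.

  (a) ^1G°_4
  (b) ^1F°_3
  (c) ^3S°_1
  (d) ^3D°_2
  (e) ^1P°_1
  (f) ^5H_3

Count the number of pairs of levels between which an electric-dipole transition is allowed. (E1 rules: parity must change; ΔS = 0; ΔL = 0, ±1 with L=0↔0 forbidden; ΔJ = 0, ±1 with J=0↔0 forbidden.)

(a)–(b): forbidden (parity).
(a)–(c): forbidden (parity, ΔS, ΔL, ΔJ).
(a)–(d): forbidden (parity, ΔS, ΔL, ΔJ).
(a)–(e): forbidden (parity, ΔL, ΔJ).
(a)–(f): forbidden (ΔS).
(b)–(c): forbidden (parity, ΔS, ΔL, ΔJ).
(b)–(d): forbidden (parity, ΔS).
(b)–(e): forbidden (parity, ΔL, ΔJ).
(b)–(f): forbidden (ΔS, ΔL).
(c)–(d): forbidden (parity, ΔL).
(c)–(e): forbidden (parity, ΔS).
(c)–(f): forbidden (ΔS, ΔL, ΔJ).
(d)–(e): forbidden (parity, ΔS).
(d)–(f): forbidden (ΔS, ΔL).
(e)–(f): forbidden (ΔS, ΔL, ΔJ).
Allowed pairs: 0 of 15.

0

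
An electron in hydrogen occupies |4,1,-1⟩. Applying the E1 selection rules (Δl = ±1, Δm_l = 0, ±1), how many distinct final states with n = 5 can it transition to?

E1 requires Δl = ±1, so l_f ∈ {0, 2}; with 0 ≤ l_f ≤ n_f−1 = 4, the allowed l_f values are {0, 2}.
For l_f = 0: m_f ∈ {m_i−1, m_i, m_i+1} ∩ [−0, 0] = {0} → 1 state.
For l_f = 2: m_f ∈ {m_i−1, m_i, m_i+1} ∩ [−2, 2] = {-2, -1, 0} → 3 states.
Total: 4.

4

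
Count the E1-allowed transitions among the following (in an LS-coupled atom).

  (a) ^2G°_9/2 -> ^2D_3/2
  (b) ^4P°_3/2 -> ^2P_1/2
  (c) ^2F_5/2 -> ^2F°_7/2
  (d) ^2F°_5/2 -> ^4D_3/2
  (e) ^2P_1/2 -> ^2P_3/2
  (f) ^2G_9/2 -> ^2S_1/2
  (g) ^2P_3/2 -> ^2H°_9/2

(a) forbidden (ΔL, ΔJ fail)
(b) forbidden (ΔS fails)
(c) allowed
(d) forbidden (ΔS fails)
(e) forbidden (parity fails)
(f) forbidden (parity, ΔL, ΔJ fail)
(g) forbidden (ΔL, ΔJ fail)
Total allowed: 1 of 7.

1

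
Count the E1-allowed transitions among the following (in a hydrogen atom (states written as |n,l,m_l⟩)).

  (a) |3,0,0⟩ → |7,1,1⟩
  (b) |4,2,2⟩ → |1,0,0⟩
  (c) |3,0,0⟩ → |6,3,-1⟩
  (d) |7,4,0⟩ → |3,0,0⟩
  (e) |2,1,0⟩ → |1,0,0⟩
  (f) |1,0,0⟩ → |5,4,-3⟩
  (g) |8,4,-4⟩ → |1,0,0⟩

2

(a) allowed
(b) forbidden — Δl = -2 (E1 requires Δl = ±1); Δm_l = -2 (E1 requires Δm_l = 0, ±1)
(c) forbidden — Δl = +3 (E1 requires Δl = ±1)
(d) forbidden — Δl = -4 (E1 requires Δl = ±1)
(e) allowed
(f) forbidden — Δl = +4 (E1 requires Δl = ±1); Δm_l = -3 (E1 requires Δm_l = 0, ±1)
(g) forbidden — Δl = -4 (E1 requires Δl = ±1); Δm_l = +4 (E1 requires Δm_l = 0, ±1)
Total allowed: 2 of 7.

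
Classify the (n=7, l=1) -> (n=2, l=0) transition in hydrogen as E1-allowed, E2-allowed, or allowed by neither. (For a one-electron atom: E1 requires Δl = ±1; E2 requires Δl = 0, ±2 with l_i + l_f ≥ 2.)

E1

Δl = 0 − 1 = -1; l_i + l_f = 1.
E1 (Δl = ±1): satisfied.
E2 (Δl = 0,±2, l_i+l_f ≥ 2): not satisfied.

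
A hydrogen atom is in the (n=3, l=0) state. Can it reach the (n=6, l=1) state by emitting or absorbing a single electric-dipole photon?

Δl = 1 − 0 = +1; the E1 rule Δl = ±1 is ✓.
All E1 selection rules are satisfied.

allowed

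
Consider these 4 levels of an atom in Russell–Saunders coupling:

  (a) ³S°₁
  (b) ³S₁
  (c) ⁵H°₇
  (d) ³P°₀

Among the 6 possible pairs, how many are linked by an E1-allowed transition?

1

(a)–(b): forbidden (ΔL).
(a)–(c): forbidden (parity, ΔS, ΔL, ΔJ).
(a)–(d): forbidden (parity).
(b)–(c): forbidden (ΔS, ΔL, ΔJ).
(b)–(d): allowed.
(c)–(d): forbidden (parity, ΔS, ΔL, ΔJ).
Allowed pairs: 1 of 6.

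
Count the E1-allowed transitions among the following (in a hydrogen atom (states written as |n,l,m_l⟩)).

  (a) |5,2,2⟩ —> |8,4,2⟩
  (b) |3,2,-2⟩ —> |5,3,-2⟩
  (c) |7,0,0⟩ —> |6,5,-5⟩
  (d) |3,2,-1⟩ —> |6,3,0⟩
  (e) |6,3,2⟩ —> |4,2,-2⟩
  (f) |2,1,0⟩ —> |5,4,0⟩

2

(a) forbidden — Δl = +2 (E1 requires Δl = ±1)
(b) allowed
(c) forbidden — Δl = +5 (E1 requires Δl = ±1); Δm_l = -5 (E1 requires Δm_l = 0, ±1)
(d) allowed
(e) forbidden — Δm_l = -4 (E1 requires Δm_l = 0, ±1)
(f) forbidden — Δl = +3 (E1 requires Δl = ±1)
Total allowed: 2 of 6.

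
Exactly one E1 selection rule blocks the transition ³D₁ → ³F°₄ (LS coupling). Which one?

the ΔJ = 0, ±1 rule

Reading off the term symbols: S 1→1, L 2→3, J 1→4, parity even→odd.
Parity must change: even → odd — satisfied.
ΔS = 0: S: 1 → 1 — satisfied.
ΔL = 0, ±1 (not L=0↔0): L: 2 → 3, ΔL = +1 — satisfied.
ΔJ = 0, ±1 (not J=0↔0): J: 1 → 4, ΔJ = +3 — violated.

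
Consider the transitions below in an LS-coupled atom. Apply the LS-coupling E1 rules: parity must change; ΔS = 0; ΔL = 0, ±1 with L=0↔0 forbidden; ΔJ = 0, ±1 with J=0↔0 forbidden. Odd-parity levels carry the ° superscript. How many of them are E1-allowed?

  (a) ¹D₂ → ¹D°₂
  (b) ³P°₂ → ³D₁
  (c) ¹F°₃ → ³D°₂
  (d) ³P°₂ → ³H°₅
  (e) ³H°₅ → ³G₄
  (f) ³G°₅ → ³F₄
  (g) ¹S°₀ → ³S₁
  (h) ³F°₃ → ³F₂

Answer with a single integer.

(a) allowed
(b) allowed
(c) forbidden (parity, ΔS fail)
(d) forbidden (parity, ΔL, ΔJ fail)
(e) allowed
(f) allowed
(g) forbidden (ΔS, ΔL fail)
(h) allowed
Total allowed: 5 of 8.

5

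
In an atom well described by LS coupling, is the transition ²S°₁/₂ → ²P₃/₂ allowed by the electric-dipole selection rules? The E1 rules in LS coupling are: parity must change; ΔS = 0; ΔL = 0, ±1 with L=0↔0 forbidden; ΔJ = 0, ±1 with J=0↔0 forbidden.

allowed

Initial level: S=1/2, L=0, J=1/2, parity odd. Final level: S=1/2, L=1, J=3/2, parity even.
ΔS = 0: S: 1/2 → 1/2 — satisfied.
Parity must change: odd → even — satisfied.
ΔL = 0, ±1 (not L=0↔0): L: 0 → 1, ΔL = +1 — satisfied.
ΔJ = 0, ±1 (not J=0↔0): J: 1/2 → 3/2, ΔJ = +1 — satisfied.
All four E1 rules are satisfied.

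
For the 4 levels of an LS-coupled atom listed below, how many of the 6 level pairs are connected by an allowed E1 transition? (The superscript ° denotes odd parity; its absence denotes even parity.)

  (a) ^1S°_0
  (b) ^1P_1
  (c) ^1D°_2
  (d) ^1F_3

3

(a)–(b): allowed.
(a)–(c): forbidden (parity, ΔL, ΔJ).
(a)–(d): forbidden (ΔL, ΔJ).
(b)–(c): allowed.
(b)–(d): forbidden (parity, ΔL, ΔJ).
(c)–(d): allowed.
Allowed pairs: 3 of 6.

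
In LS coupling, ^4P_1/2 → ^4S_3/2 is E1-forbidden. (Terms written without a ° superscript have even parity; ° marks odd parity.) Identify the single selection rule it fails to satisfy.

ΔJ = 0, ±1 (not J=0↔0): J: 1/2 → 3/2, ΔJ = +1 — satisfied.
ΔS = 0: S: 3/2 → 3/2 — satisfied.
ΔL = 0, ±1 (not L=0↔0): L: 1 → 0, ΔL = -1 — satisfied.
Parity must change: even → even — violated.

parity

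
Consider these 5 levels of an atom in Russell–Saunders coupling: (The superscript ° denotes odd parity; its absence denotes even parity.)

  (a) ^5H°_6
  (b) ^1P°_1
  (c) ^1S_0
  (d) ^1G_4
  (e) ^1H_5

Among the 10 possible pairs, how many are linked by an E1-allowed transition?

(a)–(b): forbidden (parity, ΔS, ΔL, ΔJ).
(a)–(c): forbidden (ΔS, ΔL, ΔJ).
(a)–(d): forbidden (ΔS, ΔJ).
(a)–(e): forbidden (ΔS).
(b)–(c): allowed.
(b)–(d): forbidden (ΔL, ΔJ).
(b)–(e): forbidden (ΔL, ΔJ).
(c)–(d): forbidden (parity, ΔL, ΔJ).
(c)–(e): forbidden (parity, ΔL, ΔJ).
(d)–(e): forbidden (parity).
Allowed pairs: 1 of 10.

1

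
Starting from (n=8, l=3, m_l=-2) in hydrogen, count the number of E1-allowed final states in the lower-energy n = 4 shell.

E1 requires Δl = ±1, so l_f ∈ {2, 4}; with 0 ≤ l_f ≤ n_f−1 = 3, the allowed l_f values are {2}.
For l_f = 2: m_f ∈ {m_i−1, m_i, m_i+1} ∩ [−2, 2] = {-2, -1} → 2 states.
Total: 2.

2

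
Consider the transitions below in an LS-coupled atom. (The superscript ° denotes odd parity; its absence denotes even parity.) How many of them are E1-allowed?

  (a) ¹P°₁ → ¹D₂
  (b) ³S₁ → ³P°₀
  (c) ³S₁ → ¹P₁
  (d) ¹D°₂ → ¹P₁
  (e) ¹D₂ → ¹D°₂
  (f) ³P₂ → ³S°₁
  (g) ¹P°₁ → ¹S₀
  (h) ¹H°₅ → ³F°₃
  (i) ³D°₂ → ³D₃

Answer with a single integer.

(a) allowed
(b) allowed
(c) forbidden (parity, ΔS fail)
(d) allowed
(e) allowed
(f) allowed
(g) allowed
(h) forbidden (parity, ΔS, ΔL, ΔJ fail)
(i) allowed
Total allowed: 7 of 9.

7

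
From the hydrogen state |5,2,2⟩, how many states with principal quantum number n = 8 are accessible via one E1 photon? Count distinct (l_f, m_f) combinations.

E1 requires Δl = ±1, so l_f ∈ {1, 3}; with 0 ≤ l_f ≤ n_f−1 = 7, the allowed l_f values are {1, 3}.
For l_f = 1: m_f ∈ {m_i−1, m_i, m_i+1} ∩ [−1, 1] = {1} → 1 state.
For l_f = 3: m_f ∈ {m_i−1, m_i, m_i+1} ∩ [−3, 3] = {1, 2, 3} → 3 states.
Total: 4.

4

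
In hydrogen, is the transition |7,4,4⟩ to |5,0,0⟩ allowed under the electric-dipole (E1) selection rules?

forbidden

Δl = 0 − 4 = -4; the E1 rule Δl = ±1 is ✗.
Δm_l = 0 − (4) = -4. E1 requires Δm_l = 0, ±1: ✗.
The transition is electric-dipole forbidden.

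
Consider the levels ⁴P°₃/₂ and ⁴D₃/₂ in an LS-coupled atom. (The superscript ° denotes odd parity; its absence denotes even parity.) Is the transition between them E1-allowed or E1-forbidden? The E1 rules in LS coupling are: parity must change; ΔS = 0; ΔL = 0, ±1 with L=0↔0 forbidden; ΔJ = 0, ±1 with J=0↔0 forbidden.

allowed

Initial level: S=3/2, L=1, J=3/2, parity odd. Final level: S=3/2, L=2, J=3/2, parity even.
ΔJ = 0, ±1 (not J=0↔0): J: 3/2 → 3/2, ΔJ = +0 — ✓.
ΔS = 0: S: 3/2 → 3/2 — ✓.
Parity must change: odd → even — ✓.
ΔL = 0, ±1 (not L=0↔0): L: 1 → 2, ΔL = +1 — ✓.
All four E1 rules are satisfied.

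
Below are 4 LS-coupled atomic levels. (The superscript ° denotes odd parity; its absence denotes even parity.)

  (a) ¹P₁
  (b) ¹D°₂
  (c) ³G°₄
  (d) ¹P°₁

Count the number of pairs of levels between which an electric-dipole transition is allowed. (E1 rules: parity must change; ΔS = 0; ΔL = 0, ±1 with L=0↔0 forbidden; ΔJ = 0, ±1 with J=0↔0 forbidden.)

(a)–(b): allowed.
(a)–(c): forbidden (ΔS, ΔL, ΔJ).
(a)–(d): allowed.
(b)–(c): forbidden (parity, ΔS, ΔL, ΔJ).
(b)–(d): forbidden (parity).
(c)–(d): forbidden (parity, ΔS, ΔL, ΔJ).
Allowed pairs: 2 of 6.

2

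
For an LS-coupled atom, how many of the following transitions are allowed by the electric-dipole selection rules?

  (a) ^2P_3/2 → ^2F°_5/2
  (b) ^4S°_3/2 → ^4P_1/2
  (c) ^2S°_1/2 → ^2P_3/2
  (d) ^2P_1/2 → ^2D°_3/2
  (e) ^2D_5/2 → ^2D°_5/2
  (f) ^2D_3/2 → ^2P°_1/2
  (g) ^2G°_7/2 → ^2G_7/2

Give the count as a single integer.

(a) forbidden (ΔL fails)
(b) allowed
(c) allowed
(d) allowed
(e) allowed
(f) allowed
(g) allowed
Total allowed: 6 of 7.

6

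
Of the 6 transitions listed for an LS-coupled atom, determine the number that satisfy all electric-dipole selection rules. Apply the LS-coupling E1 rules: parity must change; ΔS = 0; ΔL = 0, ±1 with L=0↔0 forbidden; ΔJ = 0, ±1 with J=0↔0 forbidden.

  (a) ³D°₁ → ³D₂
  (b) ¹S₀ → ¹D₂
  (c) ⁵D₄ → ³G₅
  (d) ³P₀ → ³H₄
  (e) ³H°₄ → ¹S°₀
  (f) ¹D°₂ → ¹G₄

1

(a) allowed
(b) forbidden (parity, ΔL, ΔJ fail)
(c) forbidden (parity, ΔS, ΔL fail)
(d) forbidden (parity, ΔL, ΔJ fail)
(e) forbidden (parity, ΔS, ΔL, ΔJ fail)
(f) forbidden (ΔL, ΔJ fail)
Total allowed: 1 of 6.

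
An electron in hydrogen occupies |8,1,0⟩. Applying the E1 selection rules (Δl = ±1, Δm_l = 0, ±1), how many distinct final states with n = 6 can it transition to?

4

E1 requires Δl = ±1, so l_f ∈ {0, 2}; with 0 ≤ l_f ≤ n_f−1 = 5, the allowed l_f values are {0, 2}.
For l_f = 0: m_f ∈ {m_i−1, m_i, m_i+1} ∩ [−0, 0] = {0} → 1 state.
For l_f = 2: m_f ∈ {m_i−1, m_i, m_i+1} ∩ [−2, 2] = {-1, 0, 1} → 3 states.
Total: 4.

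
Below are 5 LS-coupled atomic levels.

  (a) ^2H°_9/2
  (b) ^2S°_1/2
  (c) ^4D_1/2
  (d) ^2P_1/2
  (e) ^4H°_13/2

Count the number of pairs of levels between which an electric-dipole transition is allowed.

(a)–(b): forbidden (parity, ΔL, ΔJ).
(a)–(c): forbidden (ΔS, ΔL, ΔJ).
(a)–(d): forbidden (ΔL, ΔJ).
(a)–(e): forbidden (parity, ΔS, ΔJ).
(b)–(c): forbidden (ΔS, ΔL).
(b)–(d): allowed.
(b)–(e): forbidden (parity, ΔS, ΔL, ΔJ).
(c)–(d): forbidden (parity, ΔS).
(c)–(e): forbidden (ΔL, ΔJ).
(d)–(e): forbidden (ΔS, ΔL, ΔJ).
Allowed pairs: 1 of 10.

1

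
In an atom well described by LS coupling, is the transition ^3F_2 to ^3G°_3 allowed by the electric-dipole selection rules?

allowed

Parity must change: even → odd — passes.
ΔL = 0, ±1 (not L=0↔0): L: 3 → 4, ΔL = +1 — passes.
ΔS = 0: S: 1 → 1 — passes.
ΔJ = 0, ±1 (not J=0↔0): J: 2 → 3, ΔJ = +1 — passes.
All four E1 rules are satisfied.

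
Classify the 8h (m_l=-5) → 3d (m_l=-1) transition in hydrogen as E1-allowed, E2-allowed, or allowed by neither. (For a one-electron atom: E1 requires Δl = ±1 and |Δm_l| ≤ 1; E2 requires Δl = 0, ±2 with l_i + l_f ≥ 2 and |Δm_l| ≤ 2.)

Δl = 2 − 5 = -3; l_i + l_f = 7.
Δm_l = +4.
E1 (Δl = ±1, |Δm_l| ≤ 1): not satisfied.
E2 (Δl = 0,±2, l_i+l_f ≥ 2, |Δm_l| ≤ 2): not satisfied.

neither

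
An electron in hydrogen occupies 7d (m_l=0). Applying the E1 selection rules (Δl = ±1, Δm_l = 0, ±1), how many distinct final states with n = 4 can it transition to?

E1 requires Δl = ±1, so l_f ∈ {1, 3}; with 0 ≤ l_f ≤ n_f−1 = 3, the allowed l_f values are {1, 3}.
For l_f = 1: m_f ∈ {m_i−1, m_i, m_i+1} ∩ [−1, 1] = {-1, 0, 1} → 3 states.
For l_f = 3: m_f ∈ {m_i−1, m_i, m_i+1} ∩ [−3, 3] = {-1, 0, 1} → 3 states.
Total: 6.

6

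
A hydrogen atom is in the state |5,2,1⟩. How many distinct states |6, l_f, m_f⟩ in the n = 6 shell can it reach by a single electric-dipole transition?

E1 requires Δl = ±1, so l_f ∈ {1, 3}; with 0 ≤ l_f ≤ n_f−1 = 5, the allowed l_f values are {1, 3}.
For l_f = 1: m_f ∈ {m_i−1, m_i, m_i+1} ∩ [−1, 1] = {0, 1} → 2 states.
For l_f = 3: m_f ∈ {m_i−1, m_i, m_i+1} ∩ [−3, 3] = {0, 1, 2} → 3 states.
Total: 5.

5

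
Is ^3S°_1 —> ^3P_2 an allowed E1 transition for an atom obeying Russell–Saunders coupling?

Initial level: S=1, L=0, J=1, parity odd. Final level: S=1, L=1, J=2, parity even.
ΔL = 0, ±1 (not L=0↔0): L: 0 → 1, ΔL = +1 — satisfied.
ΔS = 0: S: 1 → 1 — satisfied.
Parity must change: odd → even — satisfied.
ΔJ = 0, ±1 (not J=0↔0): J: 1 → 2, ΔJ = +1 — satisfied.
All four E1 rules are satisfied.

allowed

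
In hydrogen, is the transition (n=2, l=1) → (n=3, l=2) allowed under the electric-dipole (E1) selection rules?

Δl = 2 − 1 = +1; the E1 rule Δl = ±1 is satisfied.
All E1 selection rules are satisfied.

allowed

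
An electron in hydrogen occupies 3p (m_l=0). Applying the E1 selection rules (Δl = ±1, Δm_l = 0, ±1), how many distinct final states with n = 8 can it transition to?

4

E1 requires Δl = ±1, so l_f ∈ {0, 2}; with 0 ≤ l_f ≤ n_f−1 = 7, the allowed l_f values are {0, 2}.
For l_f = 0: m_f ∈ {m_i−1, m_i, m_i+1} ∩ [−0, 0] = {0} → 1 state.
For l_f = 2: m_f ∈ {m_i−1, m_i, m_i+1} ∩ [−2, 2] = {-1, 0, 1} → 3 states.
Total: 4.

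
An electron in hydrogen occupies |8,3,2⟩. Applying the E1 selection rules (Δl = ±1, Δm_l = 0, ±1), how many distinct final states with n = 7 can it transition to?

E1 requires Δl = ±1, so l_f ∈ {2, 4}; with 0 ≤ l_f ≤ n_f−1 = 6, the allowed l_f values are {2, 4}.
For l_f = 2: m_f ∈ {m_i−1, m_i, m_i+1} ∩ [−2, 2] = {1, 2} → 2 states.
For l_f = 4: m_f ∈ {m_i−1, m_i, m_i+1} ∩ [−4, 4] = {1, 2, 3} → 3 states.
Total: 5.

5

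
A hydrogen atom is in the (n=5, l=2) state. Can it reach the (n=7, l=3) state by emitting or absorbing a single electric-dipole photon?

allowed

Δl = 3 − 2 = +1; the E1 rule Δl = ±1 is ok.
All E1 selection rules are satisfied.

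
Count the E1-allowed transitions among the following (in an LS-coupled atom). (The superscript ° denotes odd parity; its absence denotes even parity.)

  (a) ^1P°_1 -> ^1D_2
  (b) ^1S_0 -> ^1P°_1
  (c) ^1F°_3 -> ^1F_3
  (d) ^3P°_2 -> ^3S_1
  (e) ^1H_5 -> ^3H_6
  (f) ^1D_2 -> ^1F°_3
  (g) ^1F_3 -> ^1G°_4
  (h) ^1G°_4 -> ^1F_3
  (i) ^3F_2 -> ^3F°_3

(a) allowed
(b) allowed
(c) allowed
(d) allowed
(e) forbidden (parity, ΔS fail)
(f) allowed
(g) allowed
(h) allowed
(i) allowed
Total allowed: 8 of 9.

8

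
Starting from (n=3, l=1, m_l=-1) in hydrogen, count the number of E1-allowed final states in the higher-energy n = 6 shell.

4

E1 requires Δl = ±1, so l_f ∈ {0, 2}; with 0 ≤ l_f ≤ n_f−1 = 5, the allowed l_f values are {0, 2}.
For l_f = 0: m_f ∈ {m_i−1, m_i, m_i+1} ∩ [−0, 0] = {0} → 1 state.
For l_f = 2: m_f ∈ {m_i−1, m_i, m_i+1} ∩ [−2, 2] = {-2, -1, 0} → 3 states.
Total: 4.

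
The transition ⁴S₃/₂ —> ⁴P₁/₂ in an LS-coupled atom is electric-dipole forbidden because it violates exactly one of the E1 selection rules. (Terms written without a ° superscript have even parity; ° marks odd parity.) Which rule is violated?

parity

Reading off the term symbols: S 3/2→3/2, L 0→1, J 3/2→1/2, parity even→even.
Parity must change: even → even — fails.
ΔS = 0: S: 3/2 → 3/2 — passes.
ΔL = 0, ±1 (not L=0↔0): L: 0 → 1, ΔL = +1 — passes.
ΔJ = 0, ±1 (not J=0↔0): J: 3/2 → 1/2, ΔJ = -1 — passes.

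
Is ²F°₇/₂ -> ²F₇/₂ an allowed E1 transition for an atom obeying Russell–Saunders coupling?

allowed

Parity must change: odd → even — ok.
ΔS = 0: S: 1/2 → 1/2 — ok.
ΔL = 0, ±1 (not L=0↔0): L: 3 → 3, ΔL = +0 — ok.
ΔJ = 0, ±1 (not J=0↔0): J: 7/2 → 7/2, ΔJ = +0 — ok.
All four E1 rules are satisfied.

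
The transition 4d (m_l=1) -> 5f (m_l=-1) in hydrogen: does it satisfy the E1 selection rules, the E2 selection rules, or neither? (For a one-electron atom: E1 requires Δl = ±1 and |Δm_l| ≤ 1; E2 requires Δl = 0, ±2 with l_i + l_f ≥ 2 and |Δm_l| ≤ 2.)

Δl = 3 − 2 = +1; l_i + l_f = 5.
Δm_l = -2.
E1 (Δl = ±1, |Δm_l| ≤ 1): not satisfied.
E2 (Δl = 0,±2, l_i+l_f ≥ 2, |Δm_l| ≤ 2): not satisfied.

neither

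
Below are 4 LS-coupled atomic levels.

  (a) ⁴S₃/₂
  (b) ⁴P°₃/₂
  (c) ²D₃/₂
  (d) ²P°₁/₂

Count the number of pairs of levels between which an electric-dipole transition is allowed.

2

(a)–(b): allowed.
(a)–(c): forbidden (parity, ΔS, ΔL).
(a)–(d): forbidden (ΔS).
(b)–(c): forbidden (ΔS).
(b)–(d): forbidden (parity, ΔS).
(c)–(d): allowed.
Allowed pairs: 2 of 6.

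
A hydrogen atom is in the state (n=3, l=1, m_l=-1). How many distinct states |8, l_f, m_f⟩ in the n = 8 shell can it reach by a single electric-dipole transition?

E1 requires Δl = ±1, so l_f ∈ {0, 2}; with 0 ≤ l_f ≤ n_f−1 = 7, the allowed l_f values are {0, 2}.
For l_f = 0: m_f ∈ {m_i−1, m_i, m_i+1} ∩ [−0, 0] = {0} → 1 state.
For l_f = 2: m_f ∈ {m_i−1, m_i, m_i+1} ∩ [−2, 2] = {-2, -1, 0} → 3 states.
Total: 4.

4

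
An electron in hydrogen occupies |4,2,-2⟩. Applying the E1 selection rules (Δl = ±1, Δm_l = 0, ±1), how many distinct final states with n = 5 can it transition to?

E1 requires Δl = ±1, so l_f ∈ {1, 3}; with 0 ≤ l_f ≤ n_f−1 = 4, the allowed l_f values are {1, 3}.
For l_f = 1: m_f ∈ {m_i−1, m_i, m_i+1} ∩ [−1, 1] = {-1} → 1 state.
For l_f = 3: m_f ∈ {m_i−1, m_i, m_i+1} ∩ [−3, 3] = {-3, -2, -1} → 3 states.
Total: 4.

4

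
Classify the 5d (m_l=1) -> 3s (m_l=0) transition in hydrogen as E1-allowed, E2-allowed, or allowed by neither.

E2

Δl = 0 − 2 = -2; l_i + l_f = 2.
Δm_l = -1.
E1 (Δl = ±1, |Δm_l| ≤ 1): not satisfied.
E2 (Δl = 0,±2, l_i+l_f ≥ 2, |Δm_l| ≤ 2): satisfied.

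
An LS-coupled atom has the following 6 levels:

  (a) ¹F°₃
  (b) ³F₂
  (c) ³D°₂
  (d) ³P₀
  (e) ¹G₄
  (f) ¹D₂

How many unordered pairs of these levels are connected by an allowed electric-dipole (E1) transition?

(a)–(b): forbidden (ΔS).
(a)–(c): forbidden (parity, ΔS).
(a)–(d): forbidden (ΔS, ΔL, ΔJ).
(a)–(e): allowed.
(a)–(f): allowed.
(b)–(c): allowed.
(b)–(d): forbidden (parity, ΔL, ΔJ).
(b)–(e): forbidden (parity, ΔS, ΔJ).
(b)–(f): forbidden (parity, ΔS).
(c)–(d): forbidden (ΔJ).
(c)–(e): forbidden (ΔS, ΔL, ΔJ).
(c)–(f): forbidden (ΔS).
(d)–(e): forbidden (parity, ΔS, ΔL, ΔJ).
(d)–(f): forbidden (parity, ΔS, ΔJ).
(e)–(f): forbidden (parity, ΔL, ΔJ).
Allowed pairs: 3 of 15.

3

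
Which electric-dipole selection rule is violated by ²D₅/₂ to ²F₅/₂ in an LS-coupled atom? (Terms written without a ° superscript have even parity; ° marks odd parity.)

Initial level: S=1/2, L=2, J=5/2, parity even. Final level: S=1/2, L=3, J=5/2, parity even.
Parity must change: even → even — ✗.
ΔS = 0: S: 1/2 → 1/2 — ✓.
ΔL = 0, ±1 (not L=0↔0): L: 2 → 3, ΔL = +1 — ✓.
ΔJ = 0, ±1 (not J=0↔0): J: 5/2 → 5/2, ΔJ = +0 — ✓.

parity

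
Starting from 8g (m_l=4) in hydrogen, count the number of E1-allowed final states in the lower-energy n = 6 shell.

E1 requires Δl = ±1, so l_f ∈ {3, 5}; with 0 ≤ l_f ≤ n_f−1 = 5, the allowed l_f values are {3, 5}.
For l_f = 3: m_f ∈ {m_i−1, m_i, m_i+1} ∩ [−3, 3] = {3} → 1 state.
For l_f = 5: m_f ∈ {m_i−1, m_i, m_i+1} ∩ [−5, 5] = {3, 4, 5} → 3 states.
Total: 4.

4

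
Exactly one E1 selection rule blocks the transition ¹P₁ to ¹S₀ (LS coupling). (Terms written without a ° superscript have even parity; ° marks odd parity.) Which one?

parity

Initial level: S=0, L=1, J=1, parity even. Final level: S=0, L=0, J=0, parity even.
Parity must change: even → even — ✗.
ΔS = 0: S: 0 → 0 — ✓.
ΔL = 0, ±1 (not L=0↔0): L: 1 → 0, ΔL = -1 — ✓.
ΔJ = 0, ±1 (not J=0↔0): J: 1 → 0, ΔJ = -1 — ✓.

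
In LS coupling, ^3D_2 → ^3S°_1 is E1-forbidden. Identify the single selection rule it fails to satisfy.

Parity must change: even → odd — satisfied.
ΔS = 0: S: 1 → 1 — satisfied.
ΔL = 0, ±1 (not L=0↔0): L: 2 → 0, ΔL = -2 — violated.
ΔJ = 0, ±1 (not J=0↔0): J: 2 → 1, ΔJ = -1 — satisfied.

the ΔL = 0, ±1 rule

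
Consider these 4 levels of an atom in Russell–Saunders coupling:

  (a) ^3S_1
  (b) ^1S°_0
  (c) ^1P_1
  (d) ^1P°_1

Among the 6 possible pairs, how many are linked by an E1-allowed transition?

(a)–(b): forbidden (ΔS, ΔL).
(a)–(c): forbidden (parity, ΔS).
(a)–(d): forbidden (ΔS).
(b)–(c): allowed.
(b)–(d): forbidden (parity).
(c)–(d): allowed.
Allowed pairs: 2 of 6.

2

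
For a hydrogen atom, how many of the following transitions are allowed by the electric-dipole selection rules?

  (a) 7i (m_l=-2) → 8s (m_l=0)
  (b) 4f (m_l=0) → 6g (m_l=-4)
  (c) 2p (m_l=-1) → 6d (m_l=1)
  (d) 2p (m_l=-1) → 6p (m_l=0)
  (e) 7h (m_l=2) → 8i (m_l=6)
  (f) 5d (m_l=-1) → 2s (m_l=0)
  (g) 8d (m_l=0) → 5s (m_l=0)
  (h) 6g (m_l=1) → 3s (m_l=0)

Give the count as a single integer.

(a) forbidden — Δl = -6 (E1 requires Δl = ±1); Δm_l = +2 (E1 requires Δm_l = 0, ±1)
(b) forbidden — Δm_l = -4 (E1 requires Δm_l = 0, ±1)
(c) forbidden — Δm_l = +2 (E1 requires Δm_l = 0, ±1)
(d) forbidden — Δl = +0 (E1 requires Δl = ±1)
(e) forbidden — Δm_l = +4 (E1 requires Δm_l = 0, ±1)
(f) forbidden — Δl = -2 (E1 requires Δl = ±1)
(g) forbidden — Δl = -2 (E1 requires Δl = ±1)
(h) forbidden — Δl = -4 (E1 requires Δl = ±1)
Total allowed: 0 of 8.

0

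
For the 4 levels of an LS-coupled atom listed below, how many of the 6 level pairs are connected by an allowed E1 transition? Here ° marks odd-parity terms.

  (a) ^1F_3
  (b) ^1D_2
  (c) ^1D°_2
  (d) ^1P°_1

(a)–(b): forbidden (parity).
(a)–(c): allowed.
(a)–(d): forbidden (ΔL, ΔJ).
(b)–(c): allowed.
(b)–(d): allowed.
(c)–(d): forbidden (parity).
Allowed pairs: 3 of 6.

3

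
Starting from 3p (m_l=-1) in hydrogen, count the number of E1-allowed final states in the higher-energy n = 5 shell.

4

E1 requires Δl = ±1, so l_f ∈ {0, 2}; with 0 ≤ l_f ≤ n_f−1 = 4, the allowed l_f values are {0, 2}.
For l_f = 0: m_f ∈ {m_i−1, m_i, m_i+1} ∩ [−0, 0] = {0} → 1 state.
For l_f = 2: m_f ∈ {m_i−1, m_i, m_i+1} ∩ [−2, 2] = {-2, -1, 0} → 3 states.
Total: 4.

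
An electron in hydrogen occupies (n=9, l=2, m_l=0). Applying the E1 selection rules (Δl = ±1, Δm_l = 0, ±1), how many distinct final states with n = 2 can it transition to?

E1 requires Δl = ±1, so l_f ∈ {1, 3}; with 0 ≤ l_f ≤ n_f−1 = 1, the allowed l_f values are {1}.
For l_f = 1: m_f ∈ {m_i−1, m_i, m_i+1} ∩ [−1, 1] = {-1, 0, 1} → 3 states.
Total: 3.

3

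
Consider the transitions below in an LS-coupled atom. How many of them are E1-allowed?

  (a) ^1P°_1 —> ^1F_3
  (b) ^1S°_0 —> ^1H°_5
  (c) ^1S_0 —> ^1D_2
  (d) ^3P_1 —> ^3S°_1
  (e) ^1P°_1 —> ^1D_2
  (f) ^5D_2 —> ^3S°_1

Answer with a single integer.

(a) forbidden (ΔL, ΔJ fail)
(b) forbidden (parity, ΔL, ΔJ fail)
(c) forbidden (parity, ΔL, ΔJ fail)
(d) allowed
(e) allowed
(f) forbidden (ΔS, ΔL fail)
Total allowed: 2 of 6.

2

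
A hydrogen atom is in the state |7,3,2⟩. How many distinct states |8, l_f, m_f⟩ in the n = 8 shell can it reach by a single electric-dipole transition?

5

E1 requires Δl = ±1, so l_f ∈ {2, 4}; with 0 ≤ l_f ≤ n_f−1 = 7, the allowed l_f values are {2, 4}.
For l_f = 2: m_f ∈ {m_i−1, m_i, m_i+1} ∩ [−2, 2] = {1, 2} → 2 states.
For l_f = 4: m_f ∈ {m_i−1, m_i, m_i+1} ∩ [−4, 4] = {1, 2, 3} → 3 states.
Total: 5.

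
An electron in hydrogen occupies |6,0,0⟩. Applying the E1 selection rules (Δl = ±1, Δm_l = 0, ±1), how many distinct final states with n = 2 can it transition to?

E1 requires Δl = ±1, so l_f ∈ {-1, 1}; with 0 ≤ l_f ≤ n_f−1 = 1, the allowed l_f values are {1}.
For l_f = 1: m_f ∈ {m_i−1, m_i, m_i+1} ∩ [−1, 1] = {-1, 0, 1} → 3 states.
Total: 3.

3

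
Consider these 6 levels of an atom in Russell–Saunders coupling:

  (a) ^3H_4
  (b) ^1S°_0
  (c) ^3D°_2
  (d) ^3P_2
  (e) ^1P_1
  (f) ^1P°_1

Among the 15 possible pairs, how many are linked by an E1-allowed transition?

3

(a)–(b): forbidden (ΔS, ΔL, ΔJ).
(a)–(c): forbidden (ΔL, ΔJ).
(a)–(d): forbidden (parity, ΔL, ΔJ).
(a)–(e): forbidden (parity, ΔS, ΔL, ΔJ).
(a)–(f): forbidden (ΔS, ΔL, ΔJ).
(b)–(c): forbidden (parity, ΔS, ΔL, ΔJ).
(b)–(d): forbidden (ΔS, ΔJ).
(b)–(e): allowed.
(b)–(f): forbidden (parity).
(c)–(d): allowed.
(c)–(e): forbidden (ΔS).
(c)–(f): forbidden (parity, ΔS).
(d)–(e): forbidden (parity, ΔS).
(d)–(f): forbidden (ΔS).
(e)–(f): allowed.
Allowed pairs: 3 of 15.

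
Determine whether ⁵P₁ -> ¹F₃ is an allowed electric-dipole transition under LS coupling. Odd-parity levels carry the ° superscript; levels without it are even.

Initial level: S=2, L=1, J=1, parity even. Final level: S=0, L=3, J=3, parity even.
Parity must change: even → even — fails.
ΔS = 0: S: 2 → 0 — fails.
ΔL = 0, ±1 (not L=0↔0): L: 1 → 3, ΔL = +2 — fails.
ΔJ = 0, ±1 (not J=0↔0): J: 1 → 3, ΔJ = +2 — fails.
Rule(s) violated: parity, ΔS, ΔL, ΔJ.

forbidden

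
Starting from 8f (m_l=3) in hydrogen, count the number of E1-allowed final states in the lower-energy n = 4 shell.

E1 requires Δl = ±1, so l_f ∈ {2, 4}; with 0 ≤ l_f ≤ n_f−1 = 3, the allowed l_f values are {2}.
For l_f = 2: m_f ∈ {m_i−1, m_i, m_i+1} ∩ [−2, 2] = {2} → 1 state.
Total: 1.

1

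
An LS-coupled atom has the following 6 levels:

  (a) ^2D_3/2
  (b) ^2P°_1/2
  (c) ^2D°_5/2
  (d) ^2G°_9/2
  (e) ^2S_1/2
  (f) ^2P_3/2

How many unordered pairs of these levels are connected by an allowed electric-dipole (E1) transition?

5

(a)–(b): allowed.
(a)–(c): allowed.
(a)–(d): forbidden (ΔL, ΔJ).
(a)–(e): forbidden (parity, ΔL).
(a)–(f): forbidden (parity).
(b)–(c): forbidden (parity, ΔJ).
(b)–(d): forbidden (parity, ΔL, ΔJ).
(b)–(e): allowed.
(b)–(f): allowed.
(c)–(d): forbidden (parity, ΔL, ΔJ).
(c)–(e): forbidden (ΔL, ΔJ).
(c)–(f): allowed.
(d)–(e): forbidden (ΔL, ΔJ).
(d)–(f): forbidden (ΔL, ΔJ).
(e)–(f): forbidden (parity).
Allowed pairs: 5 of 15.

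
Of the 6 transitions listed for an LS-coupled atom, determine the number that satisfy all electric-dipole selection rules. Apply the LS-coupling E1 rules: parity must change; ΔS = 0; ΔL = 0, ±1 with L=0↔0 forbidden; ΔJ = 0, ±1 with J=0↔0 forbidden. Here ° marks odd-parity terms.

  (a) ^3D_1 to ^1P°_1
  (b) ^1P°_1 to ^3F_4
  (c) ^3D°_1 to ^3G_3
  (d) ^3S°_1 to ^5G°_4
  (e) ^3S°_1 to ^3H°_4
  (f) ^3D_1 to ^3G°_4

0

(a) forbidden (ΔS fails)
(b) forbidden (ΔS, ΔL, ΔJ fail)
(c) forbidden (ΔL, ΔJ fail)
(d) forbidden (parity, ΔS, ΔL, ΔJ fail)
(e) forbidden (parity, ΔL, ΔJ fail)
(f) forbidden (ΔL, ΔJ fail)
Total allowed: 0 of 6.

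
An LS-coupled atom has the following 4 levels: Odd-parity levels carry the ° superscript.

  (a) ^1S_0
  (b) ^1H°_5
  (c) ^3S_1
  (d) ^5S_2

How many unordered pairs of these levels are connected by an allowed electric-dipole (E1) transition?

0

(a)–(b): forbidden (ΔL, ΔJ).
(a)–(c): forbidden (parity, ΔS, ΔL).
(a)–(d): forbidden (parity, ΔS, ΔL, ΔJ).
(b)–(c): forbidden (ΔS, ΔL, ΔJ).
(b)–(d): forbidden (ΔS, ΔL, ΔJ).
(c)–(d): forbidden (parity, ΔS, ΔL).
Allowed pairs: 0 of 6.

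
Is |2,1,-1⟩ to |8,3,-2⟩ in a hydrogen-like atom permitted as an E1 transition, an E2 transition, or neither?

Δl = 3 − 1 = +2; l_i + l_f = 4.
Δm_l = -1.
E1 (Δl = ±1, |Δm_l| ≤ 1): not satisfied.
E2 (Δl = 0,±2, l_i+l_f ≥ 2, |Δm_l| ≤ 2): satisfied.

E2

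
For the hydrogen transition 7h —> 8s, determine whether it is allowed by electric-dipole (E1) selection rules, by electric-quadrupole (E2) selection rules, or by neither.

Δl = 0 − 5 = -5; l_i + l_f = 5.
E1 (Δl = ±1): not satisfied.
E2 (Δl = 0,±2, l_i+l_f ≥ 2): not satisfied.

neither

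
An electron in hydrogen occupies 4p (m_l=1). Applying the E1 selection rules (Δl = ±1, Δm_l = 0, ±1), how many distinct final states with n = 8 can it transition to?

4

E1 requires Δl = ±1, so l_f ∈ {0, 2}; with 0 ≤ l_f ≤ n_f−1 = 7, the allowed l_f values are {0, 2}.
For l_f = 0: m_f ∈ {m_i−1, m_i, m_i+1} ∩ [−0, 0] = {0} → 1 state.
For l_f = 2: m_f ∈ {m_i−1, m_i, m_i+1} ∩ [−2, 2] = {0, 1, 2} → 3 states.
Total: 4.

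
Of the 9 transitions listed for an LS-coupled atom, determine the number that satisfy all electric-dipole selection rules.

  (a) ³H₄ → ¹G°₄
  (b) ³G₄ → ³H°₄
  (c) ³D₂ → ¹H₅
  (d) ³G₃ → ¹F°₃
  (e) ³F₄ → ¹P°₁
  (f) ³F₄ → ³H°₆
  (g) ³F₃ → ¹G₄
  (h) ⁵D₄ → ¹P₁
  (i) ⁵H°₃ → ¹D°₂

1

(a) forbidden (ΔS fails)
(b) allowed
(c) forbidden (parity, ΔS, ΔL, ΔJ fail)
(d) forbidden (ΔS fails)
(e) forbidden (ΔS, ΔL, ΔJ fail)
(f) forbidden (ΔL, ΔJ fail)
(g) forbidden (parity, ΔS fail)
(h) forbidden (parity, ΔS, ΔJ fail)
(i) forbidden (parity, ΔS, ΔL fail)
Total allowed: 1 of 9.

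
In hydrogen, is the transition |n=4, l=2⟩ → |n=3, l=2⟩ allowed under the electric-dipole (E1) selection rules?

forbidden

Δl = 2 − 2 = +0; the E1 rule Δl = ±1 is fails.
The transition is electric-dipole forbidden.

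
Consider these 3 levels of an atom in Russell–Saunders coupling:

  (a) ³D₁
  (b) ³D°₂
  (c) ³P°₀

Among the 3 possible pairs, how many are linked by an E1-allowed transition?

(a)–(b): allowed.
(a)–(c): allowed.
(b)–(c): forbidden (parity, ΔJ).
Allowed pairs: 2 of 3.

2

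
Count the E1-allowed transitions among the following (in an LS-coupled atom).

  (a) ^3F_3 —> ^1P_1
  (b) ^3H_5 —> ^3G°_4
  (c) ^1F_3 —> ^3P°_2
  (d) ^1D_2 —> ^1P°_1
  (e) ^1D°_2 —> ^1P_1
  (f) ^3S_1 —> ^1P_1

(a) forbidden (parity, ΔS, ΔL, ΔJ fail)
(b) allowed
(c) forbidden (ΔS, ΔL fail)
(d) allowed
(e) allowed
(f) forbidden (parity, ΔS fail)
Total allowed: 3 of 6.

3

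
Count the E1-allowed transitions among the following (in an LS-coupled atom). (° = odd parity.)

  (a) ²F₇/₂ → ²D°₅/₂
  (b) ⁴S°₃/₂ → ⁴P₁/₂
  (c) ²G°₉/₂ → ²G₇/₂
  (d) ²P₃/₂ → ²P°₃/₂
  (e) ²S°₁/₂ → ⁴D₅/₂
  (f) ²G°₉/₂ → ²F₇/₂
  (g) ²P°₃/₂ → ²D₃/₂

6

(a) allowed
(b) allowed
(c) allowed
(d) allowed
(e) forbidden (ΔS, ΔL, ΔJ fail)
(f) allowed
(g) allowed
Total allowed: 6 of 7.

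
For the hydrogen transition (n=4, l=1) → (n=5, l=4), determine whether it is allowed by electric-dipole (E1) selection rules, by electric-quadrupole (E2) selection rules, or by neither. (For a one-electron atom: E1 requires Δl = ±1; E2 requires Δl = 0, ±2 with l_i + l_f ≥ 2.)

neither

Δl = 4 − 1 = +3; l_i + l_f = 5.
E1 (Δl = ±1): not satisfied.
E2 (Δl = 0,±2, l_i+l_f ≥ 2): not satisfied.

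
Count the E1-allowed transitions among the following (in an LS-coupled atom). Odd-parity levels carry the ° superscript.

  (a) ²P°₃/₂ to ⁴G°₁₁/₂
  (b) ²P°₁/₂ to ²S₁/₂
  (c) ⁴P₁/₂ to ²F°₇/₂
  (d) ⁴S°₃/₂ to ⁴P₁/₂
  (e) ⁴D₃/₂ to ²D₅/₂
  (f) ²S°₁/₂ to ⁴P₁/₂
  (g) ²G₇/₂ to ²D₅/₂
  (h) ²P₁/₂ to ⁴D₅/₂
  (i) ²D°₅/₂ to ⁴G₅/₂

2

(a) forbidden (parity, ΔS, ΔL, ΔJ fail)
(b) allowed
(c) forbidden (ΔS, ΔL, ΔJ fail)
(d) allowed
(e) forbidden (parity, ΔS fail)
(f) forbidden (ΔS fails)
(g) forbidden (parity, ΔL fail)
(h) forbidden (parity, ΔS, ΔJ fail)
(i) forbidden (ΔS, ΔL fail)
Total allowed: 2 of 9.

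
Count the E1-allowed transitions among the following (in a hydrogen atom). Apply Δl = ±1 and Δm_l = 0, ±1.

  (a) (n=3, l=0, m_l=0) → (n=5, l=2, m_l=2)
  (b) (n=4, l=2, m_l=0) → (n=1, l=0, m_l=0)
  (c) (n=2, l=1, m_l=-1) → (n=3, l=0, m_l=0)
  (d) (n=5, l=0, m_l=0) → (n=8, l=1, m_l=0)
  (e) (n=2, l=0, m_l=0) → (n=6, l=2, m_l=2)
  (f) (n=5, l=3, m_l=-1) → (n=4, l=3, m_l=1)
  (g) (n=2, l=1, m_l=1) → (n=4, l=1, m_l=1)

2

(a) forbidden — Δl = +2 (E1 requires Δl = ±1); Δm_l = +2 (E1 requires Δm_l = 0, ±1)
(b) forbidden — Δl = -2 (E1 requires Δl = ±1)
(c) allowed
(d) allowed
(e) forbidden — Δl = +2 (E1 requires Δl = ±1); Δm_l = +2 (E1 requires Δm_l = 0, ±1)
(f) forbidden — Δl = +0 (E1 requires Δl = ±1); Δm_l = +2 (E1 requires Δm_l = 0, ±1)
(g) forbidden — Δl = +0 (E1 requires Δl = ±1)
Total allowed: 2 of 7.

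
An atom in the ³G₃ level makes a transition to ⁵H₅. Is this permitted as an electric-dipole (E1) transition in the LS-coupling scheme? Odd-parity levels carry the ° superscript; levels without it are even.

Parity must change: even → even — violated.
ΔS = 0: S: 1 → 2 — violated.
ΔL = 0, ±1 (not L=0↔0): L: 4 → 5, ΔL = +1 — satisfied.
ΔJ = 0, ±1 (not J=0↔0): J: 3 → 5, ΔJ = +2 — violated.
Rule(s) violated: parity, ΔS, ΔJ.

forbidden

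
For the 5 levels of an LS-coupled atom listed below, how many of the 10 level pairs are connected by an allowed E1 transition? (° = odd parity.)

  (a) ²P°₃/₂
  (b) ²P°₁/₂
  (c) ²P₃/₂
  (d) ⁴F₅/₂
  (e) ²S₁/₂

(a)–(b): forbidden (parity).
(a)–(c): allowed.
(a)–(d): forbidden (ΔS, ΔL).
(a)–(e): allowed.
(b)–(c): allowed.
(b)–(d): forbidden (ΔS, ΔL, ΔJ).
(b)–(e): allowed.
(c)–(d): forbidden (parity, ΔS, ΔL).
(c)–(e): forbidden (parity).
(d)–(e): forbidden (parity, ΔS, ΔL, ΔJ).
Allowed pairs: 4 of 10.

4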